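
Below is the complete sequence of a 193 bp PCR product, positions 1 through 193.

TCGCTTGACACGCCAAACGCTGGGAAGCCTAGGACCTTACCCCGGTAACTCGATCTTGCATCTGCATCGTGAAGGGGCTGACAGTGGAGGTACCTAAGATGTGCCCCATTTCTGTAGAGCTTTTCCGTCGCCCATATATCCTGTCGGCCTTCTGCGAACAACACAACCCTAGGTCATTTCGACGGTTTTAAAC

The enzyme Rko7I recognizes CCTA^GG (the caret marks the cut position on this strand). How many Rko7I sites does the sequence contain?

CCTAGG occurs starting at positions 28, 168.
Rko7I cuts at 2 sites.

2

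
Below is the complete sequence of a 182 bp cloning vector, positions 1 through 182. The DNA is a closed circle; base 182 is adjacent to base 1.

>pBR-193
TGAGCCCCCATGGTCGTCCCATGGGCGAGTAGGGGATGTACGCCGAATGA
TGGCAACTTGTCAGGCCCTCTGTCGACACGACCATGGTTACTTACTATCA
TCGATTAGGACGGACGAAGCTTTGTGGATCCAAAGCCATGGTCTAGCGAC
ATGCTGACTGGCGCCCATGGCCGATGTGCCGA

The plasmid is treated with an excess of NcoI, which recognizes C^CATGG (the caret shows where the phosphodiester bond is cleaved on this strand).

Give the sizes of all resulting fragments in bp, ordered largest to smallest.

63, 54, 29, 25, 11 bp

NcoI sites (CCATGG) start at positions 8, 19, 82, 136, 165.
NcoI cuts after the first base of each site, so after positions 8, 19, 82, 136, 165.
Circular molecule, 5 cuts → 5 fragments:
  9–19 → 11 bp
  20–82 → 63 bp
  83–136 → 54 bp
  137–165 → 29 bp
  166–182 then 1–8 → 17 + 8 = 25 bp
Sorted largest to smallest: 63, 54, 29, 25, 11 bp.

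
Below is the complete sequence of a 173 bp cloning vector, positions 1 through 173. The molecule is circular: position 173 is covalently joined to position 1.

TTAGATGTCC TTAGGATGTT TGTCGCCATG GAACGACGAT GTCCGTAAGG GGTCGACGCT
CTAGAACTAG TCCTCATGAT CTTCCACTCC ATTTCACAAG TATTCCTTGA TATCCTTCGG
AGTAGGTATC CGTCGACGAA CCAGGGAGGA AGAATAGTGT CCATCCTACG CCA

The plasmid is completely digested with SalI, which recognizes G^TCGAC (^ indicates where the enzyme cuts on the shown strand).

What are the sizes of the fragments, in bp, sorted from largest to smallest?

93, 80 bp

SalI sites (GTCGAC) start at positions 52, 132.
SalI cuts after the first base of each site, so after positions 52, 132.
Circular molecule, 2 cuts → 2 fragments:
  53–132 → 80 bp
  133–173 then 1–52 → 41 + 52 = 93 bp
Sorted largest to smallest: 93, 80 bp.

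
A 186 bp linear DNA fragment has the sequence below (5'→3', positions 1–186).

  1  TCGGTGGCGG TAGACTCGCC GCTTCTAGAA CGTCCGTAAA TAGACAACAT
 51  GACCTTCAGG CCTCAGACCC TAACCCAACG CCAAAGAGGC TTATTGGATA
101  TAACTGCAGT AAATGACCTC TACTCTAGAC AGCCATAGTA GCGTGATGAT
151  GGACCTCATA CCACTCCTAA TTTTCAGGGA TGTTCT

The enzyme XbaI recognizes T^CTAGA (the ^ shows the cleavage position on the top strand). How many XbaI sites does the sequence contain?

2

TCTAGA occurs starting at positions 24, 124.
XbaI cuts at 2 sites.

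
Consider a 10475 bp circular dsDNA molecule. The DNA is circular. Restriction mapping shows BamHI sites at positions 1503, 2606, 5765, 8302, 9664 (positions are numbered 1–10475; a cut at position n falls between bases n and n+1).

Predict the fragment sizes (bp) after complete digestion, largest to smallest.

Circular molecule, 5 cuts → 5 fragments:
  2606 − 1503 = 1103 bp
  5765 − 2606 = 3159 bp
  8302 − 5765 = 2537 bp
  9664 − 8302 = 1362 bp
  wrap: 10475 − 9664 + 1503 = 2314 bp
Sorted largest to smallest: 3159, 2537, 2314, 1362, 1103 bp.

3159, 2537, 2314, 1362, 1103 bp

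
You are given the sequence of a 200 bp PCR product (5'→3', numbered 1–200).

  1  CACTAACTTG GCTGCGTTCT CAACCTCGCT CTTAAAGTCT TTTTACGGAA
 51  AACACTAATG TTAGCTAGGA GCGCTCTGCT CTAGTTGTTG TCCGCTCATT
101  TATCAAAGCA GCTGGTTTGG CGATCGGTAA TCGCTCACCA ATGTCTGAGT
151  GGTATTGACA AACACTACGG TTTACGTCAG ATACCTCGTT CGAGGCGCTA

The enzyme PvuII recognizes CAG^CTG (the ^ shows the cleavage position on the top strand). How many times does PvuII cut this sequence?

CAGCTG occurs starting at position 109.
PvuII cuts at 1 site.

1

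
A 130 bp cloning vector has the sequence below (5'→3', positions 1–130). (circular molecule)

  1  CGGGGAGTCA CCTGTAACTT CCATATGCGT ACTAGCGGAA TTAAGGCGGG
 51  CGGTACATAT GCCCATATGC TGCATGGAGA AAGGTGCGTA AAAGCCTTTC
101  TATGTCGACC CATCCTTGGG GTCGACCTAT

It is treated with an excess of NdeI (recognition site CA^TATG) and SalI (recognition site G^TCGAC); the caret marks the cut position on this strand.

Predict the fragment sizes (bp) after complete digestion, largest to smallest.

NdeI sites (CATATG) start at positions 22, 56, 64.
NdeI cuts after base 2 of each site, so after positions 23, 57, 65.
SalI sites (GTCGAC) start at positions 104, 121.
SalI cuts after the first base of each site, so after positions 104, 121.
Combined cut positions: 23, 57, 65, 104, 121.
Circular molecule, 5 cuts → 5 fragments:
  24–57 → 34 bp
  58–65 → 8 bp
  66–104 → 39 bp
  105–121 → 17 bp
  122–130 then 1–23 → 9 + 23 = 32 bp
Sorted largest to smallest: 39, 34, 32, 17, 8 bp.

39, 34, 32, 17, 8 bp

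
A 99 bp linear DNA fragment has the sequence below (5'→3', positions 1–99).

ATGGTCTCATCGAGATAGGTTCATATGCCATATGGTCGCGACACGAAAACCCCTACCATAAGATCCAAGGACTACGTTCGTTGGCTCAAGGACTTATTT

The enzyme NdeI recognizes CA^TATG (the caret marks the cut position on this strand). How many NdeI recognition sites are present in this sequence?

CATATG occurs starting at positions 22, 29.
NdeI cuts at 2 sites.

2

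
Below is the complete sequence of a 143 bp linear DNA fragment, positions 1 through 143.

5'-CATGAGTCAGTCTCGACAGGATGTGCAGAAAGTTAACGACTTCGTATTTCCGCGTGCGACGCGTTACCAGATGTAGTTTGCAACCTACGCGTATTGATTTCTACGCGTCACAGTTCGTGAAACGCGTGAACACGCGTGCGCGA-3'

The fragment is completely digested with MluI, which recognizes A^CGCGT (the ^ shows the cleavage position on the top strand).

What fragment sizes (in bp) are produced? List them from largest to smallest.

59, 28, 19, 16, 11, 10 bp

MluI sites (ACGCGT) start at positions 59, 87, 103, 122, 132.
MluI cuts after the first base of each site, so after positions 59, 87, 103, 122, 132.
Linear molecule, 5 cuts → 6 fragments:
  1–59 → 59 bp
  60–87 → 28 bp
  88–103 → 16 bp
  104–122 → 19 bp
  123–132 → 10 bp
  133–143 → 11 bp
Sorted largest to smallest: 59, 28, 19, 16, 11, 10 bp.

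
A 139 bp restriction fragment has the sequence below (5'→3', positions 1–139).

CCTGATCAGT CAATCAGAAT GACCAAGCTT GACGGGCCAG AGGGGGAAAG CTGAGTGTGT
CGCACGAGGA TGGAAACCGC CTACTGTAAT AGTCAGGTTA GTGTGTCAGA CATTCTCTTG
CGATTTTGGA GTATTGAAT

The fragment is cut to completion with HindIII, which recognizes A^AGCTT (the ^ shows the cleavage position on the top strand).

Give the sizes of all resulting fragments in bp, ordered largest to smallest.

114, 25 bp

The HindIII site (AAGCTT) starts at position 25.
HindIII cuts after the first base of each site, so after position 25.
Linear molecule, 1 cut → 2 fragments:
  1–25 → 25 bp
  26–139 → 114 bp
Sorted largest to smallest: 114, 25 bp.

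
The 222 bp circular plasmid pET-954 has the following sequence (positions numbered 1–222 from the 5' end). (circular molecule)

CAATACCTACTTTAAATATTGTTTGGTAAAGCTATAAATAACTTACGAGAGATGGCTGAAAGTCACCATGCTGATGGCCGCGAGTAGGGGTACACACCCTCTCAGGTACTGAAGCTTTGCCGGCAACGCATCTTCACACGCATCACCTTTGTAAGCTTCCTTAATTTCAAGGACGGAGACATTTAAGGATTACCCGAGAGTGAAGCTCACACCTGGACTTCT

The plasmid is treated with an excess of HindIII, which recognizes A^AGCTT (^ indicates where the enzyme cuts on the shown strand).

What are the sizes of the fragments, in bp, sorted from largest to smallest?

181, 41 bp

HindIII sites (AAGCTT) start at positions 112, 153.
HindIII cuts after the first base of each site, so after positions 112, 153.
Circular molecule, 2 cuts → 2 fragments:
  113–153 → 41 bp
  154–222 then 1–112 → 69 + 112 = 181 bp
Sorted largest to smallest: 181, 41 bp.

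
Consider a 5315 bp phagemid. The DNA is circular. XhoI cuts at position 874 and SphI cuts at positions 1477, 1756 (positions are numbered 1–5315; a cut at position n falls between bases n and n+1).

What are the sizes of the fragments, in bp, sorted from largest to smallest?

4433, 603, 279 bp

Combined cut positions (sorted): 874, 1477, 1756.
Circular molecule, 3 cuts → 3 fragments:
  1477 − 874 = 603 bp
  1756 − 1477 = 279 bp
  wrap: 5315 − 1756 + 874 = 4433 bp
Sorted largest to smallest: 4433, 603, 279 bp.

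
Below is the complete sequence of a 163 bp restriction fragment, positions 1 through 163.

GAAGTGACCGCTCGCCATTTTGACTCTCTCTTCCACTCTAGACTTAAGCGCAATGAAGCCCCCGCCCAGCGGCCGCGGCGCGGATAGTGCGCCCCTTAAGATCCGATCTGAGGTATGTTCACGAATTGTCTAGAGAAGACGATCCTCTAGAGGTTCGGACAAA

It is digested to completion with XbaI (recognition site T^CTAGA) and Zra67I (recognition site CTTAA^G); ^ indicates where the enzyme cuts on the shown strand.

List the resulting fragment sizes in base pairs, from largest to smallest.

52, 37, 30, 17, 17, 10 bp

XbaI sites (TCTAGA) start at positions 37, 129, 146.
XbaI cuts after the first base of each site, so after positions 37, 129, 146.
Zra67I sites (CTTAAG) start at positions 43, 95.
Zra67I cuts after base 5 of each site (before the last base), so after positions 47, 99.
Combined cut positions: 37, 47, 99, 129, 146.
Linear molecule, 5 cuts → 6 fragments:
  1–37 → 37 bp
  38–47 → 10 bp
  48–99 → 52 bp
  100–129 → 30 bp
  130–146 → 17 bp
  147–163 → 17 bp
Sorted largest to smallest: 52, 37, 30, 17, 17, 10 bp.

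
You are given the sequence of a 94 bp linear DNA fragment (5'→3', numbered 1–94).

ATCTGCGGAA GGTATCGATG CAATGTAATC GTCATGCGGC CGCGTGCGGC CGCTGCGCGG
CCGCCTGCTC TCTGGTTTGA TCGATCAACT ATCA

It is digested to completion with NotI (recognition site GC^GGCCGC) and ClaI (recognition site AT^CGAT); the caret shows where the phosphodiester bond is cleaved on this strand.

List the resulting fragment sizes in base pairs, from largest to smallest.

NotI sites (GCGGCCGC) start at positions 36, 46, 57.
NotI cuts after base 2 of each site, so after positions 37, 47, 58.
ClaI sites (ATCGAT) start at positions 14, 80.
ClaI cuts after base 2 of each site, so after positions 15, 81.
Combined cut positions: 15, 37, 47, 58, 81.
Linear molecule, 5 cuts → 6 fragments:
  1–15 → 15 bp
  16–37 → 22 bp
  38–47 → 10 bp
  48–58 → 11 bp
  59–81 → 23 bp
  82–94 → 13 bp
Sorted largest to smallest: 23, 22, 15, 13, 11, 10 bp.

23, 22, 15, 13, 11, 10 bp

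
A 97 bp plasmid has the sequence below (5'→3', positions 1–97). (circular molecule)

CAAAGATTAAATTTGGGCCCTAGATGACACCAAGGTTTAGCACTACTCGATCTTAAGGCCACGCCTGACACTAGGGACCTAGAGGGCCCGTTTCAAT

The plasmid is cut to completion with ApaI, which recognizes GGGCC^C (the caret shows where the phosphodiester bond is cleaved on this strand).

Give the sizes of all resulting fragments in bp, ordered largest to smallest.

69, 28 bp

ApaI sites (GGGCCC) start at positions 15, 84.
ApaI cuts after base 5 of each site (before the last base), so after positions 19, 88.
Circular molecule, 2 cuts → 2 fragments:
  20–88 → 69 bp
  89–97 then 1–19 → 9 + 19 = 28 bp
Sorted largest to smallest: 69, 28 bp.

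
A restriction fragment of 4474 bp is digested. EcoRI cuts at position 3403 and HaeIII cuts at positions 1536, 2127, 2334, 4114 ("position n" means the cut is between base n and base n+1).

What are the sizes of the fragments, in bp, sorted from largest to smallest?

Combined cut positions (sorted): 1536, 2127, 2334, 3403, 4114.
Linear molecule, 5 cuts → 6 fragments:
  1536 − 0 = 1536 bp
  2127 − 1536 = 591 bp
  2334 − 2127 = 207 bp
  3403 − 2334 = 1069 bp
  4114 − 3403 = 711 bp
  4474 − 4114 = 360 bp
Sorted largest to smallest: 1536, 1069, 711, 591, 360, 207 bp.

1536, 1069, 711, 591, 360, 207 bp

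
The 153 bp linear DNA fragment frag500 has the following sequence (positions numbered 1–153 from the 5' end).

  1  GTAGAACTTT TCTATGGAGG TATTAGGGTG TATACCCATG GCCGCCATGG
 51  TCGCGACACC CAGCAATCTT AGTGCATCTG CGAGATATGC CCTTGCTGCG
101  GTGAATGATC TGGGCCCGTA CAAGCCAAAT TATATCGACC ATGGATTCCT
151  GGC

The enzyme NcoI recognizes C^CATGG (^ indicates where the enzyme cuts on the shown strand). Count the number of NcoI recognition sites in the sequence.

CCATGG occurs starting at positions 36, 45, 139.
NcoI cuts at 3 sites.

3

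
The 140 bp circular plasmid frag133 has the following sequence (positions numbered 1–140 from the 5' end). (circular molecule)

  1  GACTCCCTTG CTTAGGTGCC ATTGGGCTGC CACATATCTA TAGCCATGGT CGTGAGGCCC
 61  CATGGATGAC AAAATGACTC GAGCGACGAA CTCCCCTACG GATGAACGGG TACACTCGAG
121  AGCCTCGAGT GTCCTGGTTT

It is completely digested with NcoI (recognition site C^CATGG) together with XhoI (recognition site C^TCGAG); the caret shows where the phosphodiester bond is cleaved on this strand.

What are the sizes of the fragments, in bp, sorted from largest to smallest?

60, 37, 18, 16, 9 bp

NcoI sites (CCATGG) start at positions 44, 60.
NcoI cuts after the first base of each site, so after positions 44, 60.
XhoI sites (CTCGAG) start at positions 78, 115, 124.
XhoI cuts after the first base of each site, so after positions 78, 115, 124.
Combined cut positions: 44, 60, 78, 115, 124.
Circular molecule, 5 cuts → 5 fragments:
  45–60 → 16 bp
  61–78 → 18 bp
  79–115 → 37 bp
  116–124 → 9 bp
  125–140 then 1–44 → 16 + 44 = 60 bp
Sorted largest to smallest: 60, 37, 18, 16, 9 bp.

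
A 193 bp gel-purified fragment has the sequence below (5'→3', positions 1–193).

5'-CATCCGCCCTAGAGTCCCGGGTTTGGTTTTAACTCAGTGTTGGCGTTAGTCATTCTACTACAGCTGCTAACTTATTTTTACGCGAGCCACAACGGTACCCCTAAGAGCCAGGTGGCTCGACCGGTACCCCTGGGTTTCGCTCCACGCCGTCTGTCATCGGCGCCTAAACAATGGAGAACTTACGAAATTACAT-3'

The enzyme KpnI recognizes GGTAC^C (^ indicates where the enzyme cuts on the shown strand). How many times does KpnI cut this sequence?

2

GGTACC occurs starting at positions 94, 123.
KpnI cuts at 2 sites.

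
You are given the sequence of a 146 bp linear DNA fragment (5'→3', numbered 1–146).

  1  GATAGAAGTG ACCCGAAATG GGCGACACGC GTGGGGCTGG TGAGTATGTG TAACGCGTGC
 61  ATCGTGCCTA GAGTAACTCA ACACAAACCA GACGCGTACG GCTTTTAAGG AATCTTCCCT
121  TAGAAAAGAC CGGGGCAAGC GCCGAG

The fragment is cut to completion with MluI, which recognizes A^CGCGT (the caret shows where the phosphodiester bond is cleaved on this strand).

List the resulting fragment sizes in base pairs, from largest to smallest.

MluI sites (ACGCGT) start at positions 27, 53, 92.
MluI cuts after the first base of each site, so after positions 27, 53, 92.
Linear molecule, 3 cuts → 4 fragments:
  1–27 → 27 bp
  28–53 → 26 bp
  54–92 → 39 bp
  93–146 → 54 bp
Sorted largest to smallest: 54, 39, 27, 26 bp.

54, 39, 27, 26 bp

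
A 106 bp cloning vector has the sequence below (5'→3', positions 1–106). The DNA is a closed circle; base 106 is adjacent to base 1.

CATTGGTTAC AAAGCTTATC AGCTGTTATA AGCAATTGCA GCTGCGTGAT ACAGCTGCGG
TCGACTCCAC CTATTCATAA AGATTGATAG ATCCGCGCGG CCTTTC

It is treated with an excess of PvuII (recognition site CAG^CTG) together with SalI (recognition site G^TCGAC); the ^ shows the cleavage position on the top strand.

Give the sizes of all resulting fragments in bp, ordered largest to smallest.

PvuII sites (CAGCTG) start at positions 20, 39, 52.
PvuII cuts after base 3 of each site, so after positions 22, 41, 54.
The SalI site (GTCGAC) starts at position 60.
SalI cuts after the first base of each site, so after position 60.
Combined cut positions: 22, 41, 54, 60.
Circular molecule, 4 cuts → 4 fragments:
  23–41 → 19 bp
  42–54 → 13 bp
  55–60 → 6 bp
  61–106 then 1–22 → 46 + 22 = 68 bp
Sorted largest to smallest: 68, 19, 13, 6 bp.

68, 19, 13, 6 bp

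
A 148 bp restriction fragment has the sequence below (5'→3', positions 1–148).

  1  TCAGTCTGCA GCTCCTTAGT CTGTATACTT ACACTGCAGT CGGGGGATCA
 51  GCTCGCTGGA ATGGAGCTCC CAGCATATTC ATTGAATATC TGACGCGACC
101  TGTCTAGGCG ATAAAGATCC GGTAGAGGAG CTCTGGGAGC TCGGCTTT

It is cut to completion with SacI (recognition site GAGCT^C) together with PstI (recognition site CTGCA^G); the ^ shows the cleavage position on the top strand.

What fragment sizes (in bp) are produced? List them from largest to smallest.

SacI sites (GAGCTC) start at positions 64, 128, 137.
SacI cuts after base 5 of each site (before the last base), so after positions 68, 132, 141.
PstI sites (CTGCAG) start at positions 6, 34.
PstI cuts after base 5 of each site (before the last base), so after positions 10, 38.
Combined cut positions: 10, 38, 68, 132, 141.
Linear molecule, 5 cuts → 6 fragments:
  1–10 → 10 bp
  11–38 → 28 bp
  39–68 → 30 bp
  69–132 → 64 bp
  133–141 → 9 bp
  142–148 → 7 bp
Sorted largest to smallest: 64, 30, 28, 10, 9, 7 bp.

64, 30, 28, 10, 9, 7 bp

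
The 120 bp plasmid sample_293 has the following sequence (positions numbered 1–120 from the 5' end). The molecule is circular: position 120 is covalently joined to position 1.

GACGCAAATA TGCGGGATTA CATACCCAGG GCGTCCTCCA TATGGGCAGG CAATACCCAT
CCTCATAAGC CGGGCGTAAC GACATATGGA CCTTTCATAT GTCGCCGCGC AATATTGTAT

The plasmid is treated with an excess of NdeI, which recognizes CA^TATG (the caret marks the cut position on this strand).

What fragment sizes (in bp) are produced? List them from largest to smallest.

63, 44, 13 bp

NdeI sites (CATATG) start at positions 39, 83, 96.
NdeI cuts after base 2 of each site, so after positions 40, 84, 97.
Circular molecule, 3 cuts → 3 fragments:
  41–84 → 44 bp
  85–97 → 13 bp
  98–120 then 1–40 → 23 + 40 = 63 bp
Sorted largest to smallest: 63, 44, 13 bp.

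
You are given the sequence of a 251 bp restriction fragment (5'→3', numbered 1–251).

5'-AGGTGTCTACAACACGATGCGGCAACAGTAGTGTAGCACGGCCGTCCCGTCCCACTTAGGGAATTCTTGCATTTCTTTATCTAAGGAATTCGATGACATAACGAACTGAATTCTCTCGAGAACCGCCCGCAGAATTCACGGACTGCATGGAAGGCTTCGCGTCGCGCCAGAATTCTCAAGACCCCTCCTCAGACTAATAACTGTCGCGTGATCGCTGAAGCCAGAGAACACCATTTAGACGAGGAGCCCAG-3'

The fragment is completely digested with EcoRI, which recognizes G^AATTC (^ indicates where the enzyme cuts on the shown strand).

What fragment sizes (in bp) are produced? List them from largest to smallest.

EcoRI sites (GAATTC) start at positions 61, 86, 108, 132, 170.
EcoRI cuts after the first base of each site, so after positions 61, 86, 108, 132, 170.
Linear molecule, 5 cuts → 6 fragments:
  1–61 → 61 bp
  62–86 → 25 bp
  87–108 → 22 bp
  109–132 → 24 bp
  133–170 → 38 bp
  171–251 → 81 bp
Sorted largest to smallest: 81, 61, 38, 25, 24, 22 bp.

81, 61, 38, 25, 24, 22 bp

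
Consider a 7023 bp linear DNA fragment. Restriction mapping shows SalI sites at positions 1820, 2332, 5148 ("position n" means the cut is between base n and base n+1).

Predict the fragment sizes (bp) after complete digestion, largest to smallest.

Linear molecule, 3 cuts → 4 fragments:
  1820 − 0 = 1820 bp
  2332 − 1820 = 512 bp
  5148 − 2332 = 2816 bp
  7023 − 5148 = 1875 bp
Sorted largest to smallest: 2816, 1875, 1820, 512 bp.

2816, 1875, 1820, 512 bp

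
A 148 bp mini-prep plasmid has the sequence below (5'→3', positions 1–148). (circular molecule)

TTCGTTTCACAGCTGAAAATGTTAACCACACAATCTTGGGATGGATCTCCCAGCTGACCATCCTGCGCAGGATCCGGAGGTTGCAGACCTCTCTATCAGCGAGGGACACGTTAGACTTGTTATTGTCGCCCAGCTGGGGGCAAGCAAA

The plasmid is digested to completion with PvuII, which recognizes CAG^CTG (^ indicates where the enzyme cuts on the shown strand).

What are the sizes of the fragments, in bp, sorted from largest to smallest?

PvuII sites (CAGCTG) start at positions 10, 51, 131.
PvuII cuts after base 3 of each site, so after positions 12, 53, 133.
Circular molecule, 3 cuts → 3 fragments:
  13–53 → 41 bp
  54–133 → 80 bp
  134–148 then 1–12 → 15 + 12 = 27 bp
Sorted largest to smallest: 80, 41, 27 bp.

80, 41, 27 bp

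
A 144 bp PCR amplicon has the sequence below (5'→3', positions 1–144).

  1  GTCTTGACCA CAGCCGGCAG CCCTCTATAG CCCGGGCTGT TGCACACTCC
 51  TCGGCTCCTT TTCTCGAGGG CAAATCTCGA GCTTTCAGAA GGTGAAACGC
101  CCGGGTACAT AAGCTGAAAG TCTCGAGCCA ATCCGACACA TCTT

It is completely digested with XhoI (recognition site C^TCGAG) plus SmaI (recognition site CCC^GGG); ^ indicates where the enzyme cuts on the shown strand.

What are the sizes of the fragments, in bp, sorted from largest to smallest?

XhoI sites (CTCGAG) start at positions 63, 76, 122.
XhoI cuts after the first base of each site, so after positions 63, 76, 122.
SmaI sites (CCCGGG) start at positions 31, 100.
SmaI cuts after base 3 of each site, so after positions 33, 102.
Combined cut positions: 33, 63, 76, 102, 122.
Linear molecule, 5 cuts → 6 fragments:
  1–33 → 33 bp
  34–63 → 30 bp
  64–76 → 13 bp
  77–102 → 26 bp
  103–122 → 20 bp
  123–144 → 22 bp
Sorted largest to smallest: 33, 30, 26, 22, 20, 13 bp.

33, 30, 26, 22, 20, 13 bp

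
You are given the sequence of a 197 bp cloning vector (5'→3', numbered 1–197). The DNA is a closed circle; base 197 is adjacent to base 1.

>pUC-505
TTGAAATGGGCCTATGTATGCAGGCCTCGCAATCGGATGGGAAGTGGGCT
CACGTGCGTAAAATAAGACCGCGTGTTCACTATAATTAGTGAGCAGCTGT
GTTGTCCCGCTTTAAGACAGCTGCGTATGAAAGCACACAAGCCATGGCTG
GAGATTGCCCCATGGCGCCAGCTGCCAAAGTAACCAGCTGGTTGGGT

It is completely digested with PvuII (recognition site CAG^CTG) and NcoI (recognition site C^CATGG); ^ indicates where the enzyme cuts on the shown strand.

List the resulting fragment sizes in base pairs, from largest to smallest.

106, 24, 22, 18, 16, 11 bp

PvuII sites (CAGCTG) start at positions 94, 118, 169, 185.
PvuII cuts after base 3 of each site, so after positions 96, 120, 171, 187.
NcoI sites (CCATGG) start at positions 142, 160.
NcoI cuts after the first base of each site, so after positions 142, 160.
Combined cut positions: 96, 120, 142, 160, 171, 187.
Circular molecule, 6 cuts → 6 fragments:
  97–120 → 24 bp
  121–142 → 22 bp
  143–160 → 18 bp
  161–171 → 11 bp
  172–187 → 16 bp
  188–197 then 1–96 → 10 + 96 = 106 bp
Sorted largest to smallest: 106, 24, 22, 18, 16, 11 bp.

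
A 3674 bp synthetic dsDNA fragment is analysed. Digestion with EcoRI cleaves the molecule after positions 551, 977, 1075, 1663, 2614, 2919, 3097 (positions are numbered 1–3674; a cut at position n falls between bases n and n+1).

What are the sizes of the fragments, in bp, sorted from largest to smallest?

951, 588, 577, 551, 426, 305, 178, 98 bp

Linear molecule, 7 cuts → 8 fragments:
  551 − 0 = 551 bp
  977 − 551 = 426 bp
  1075 − 977 = 98 bp
  1663 − 1075 = 588 bp
  2614 − 1663 = 951 bp
  2919 − 2614 = 305 bp
  3097 − 2919 = 178 bp
  3674 − 3097 = 577 bp
Sorted largest to smallest: 951, 588, 577, 551, 426, 305, 178, 98 bp.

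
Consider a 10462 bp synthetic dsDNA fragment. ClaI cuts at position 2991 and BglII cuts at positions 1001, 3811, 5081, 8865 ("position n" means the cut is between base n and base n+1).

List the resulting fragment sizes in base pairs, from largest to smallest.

Combined cut positions (sorted): 1001, 2991, 3811, 5081, 8865.
Linear molecule, 5 cuts → 6 fragments:
  1001 − 0 = 1001 bp
  2991 − 1001 = 1990 bp
  3811 − 2991 = 820 bp
  5081 − 3811 = 1270 bp
  8865 − 5081 = 3784 bp
  10462 − 8865 = 1597 bp
Sorted largest to smallest: 3784, 1990, 1597, 1270, 1001, 820 bp.

3784, 1990, 1597, 1270, 1001, 820 bp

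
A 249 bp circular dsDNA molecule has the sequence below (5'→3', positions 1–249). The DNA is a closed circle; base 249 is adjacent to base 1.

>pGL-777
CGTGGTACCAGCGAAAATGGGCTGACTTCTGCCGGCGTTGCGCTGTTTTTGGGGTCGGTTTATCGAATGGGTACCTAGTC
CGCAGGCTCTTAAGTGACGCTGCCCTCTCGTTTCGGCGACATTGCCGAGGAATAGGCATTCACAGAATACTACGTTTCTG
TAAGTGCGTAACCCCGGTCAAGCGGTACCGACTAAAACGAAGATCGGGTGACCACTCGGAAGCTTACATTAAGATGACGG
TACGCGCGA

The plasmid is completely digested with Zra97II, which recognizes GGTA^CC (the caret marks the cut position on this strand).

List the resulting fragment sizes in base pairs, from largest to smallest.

114, 69, 66 bp

Zra97II sites (GGTACC) start at positions 4, 70, 184.
Zra97II cuts after base 4 of each site, so after positions 7, 73, 187.
Circular molecule, 3 cuts → 3 fragments:
  8–73 → 66 bp
  74–187 → 114 bp
  188–249 then 1–7 → 62 + 7 = 69 bp
Sorted largest to smallest: 114, 69, 66 bp.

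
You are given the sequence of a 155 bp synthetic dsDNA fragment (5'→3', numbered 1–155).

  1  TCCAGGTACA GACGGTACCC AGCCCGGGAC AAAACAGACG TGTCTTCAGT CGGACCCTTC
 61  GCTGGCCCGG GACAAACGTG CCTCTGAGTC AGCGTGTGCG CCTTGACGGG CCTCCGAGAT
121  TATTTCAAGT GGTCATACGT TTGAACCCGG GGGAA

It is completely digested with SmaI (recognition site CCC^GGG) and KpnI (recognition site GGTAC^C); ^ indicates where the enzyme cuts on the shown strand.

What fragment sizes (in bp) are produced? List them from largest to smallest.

80, 43, 18, 7, 7 bp

SmaI sites (CCCGGG) start at positions 23, 66, 146.
SmaI cuts after base 3 of each site, so after positions 25, 68, 148.
The KpnI site (GGTACC) starts at position 14.
KpnI cuts after base 5 of each site (before the last base), so after position 18.
Combined cut positions: 18, 25, 68, 148.
Linear molecule, 4 cuts → 5 fragments:
  1–18 → 18 bp
  19–25 → 7 bp
  26–68 → 43 bp
  69–148 → 80 bp
  149–155 → 7 bp
Sorted largest to smallest: 80, 43, 18, 7, 7 bp.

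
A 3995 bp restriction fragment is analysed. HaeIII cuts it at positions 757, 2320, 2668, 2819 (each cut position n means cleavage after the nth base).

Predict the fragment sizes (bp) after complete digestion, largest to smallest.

Linear molecule, 4 cuts → 5 fragments:
  757 − 0 = 757 bp
  2320 − 757 = 1563 bp
  2668 − 2320 = 348 bp
  2819 − 2668 = 151 bp
  3995 − 2819 = 1176 bp
Sorted largest to smallest: 1563, 1176, 757, 348, 151 bp.

1563, 1176, 757, 348, 151 bp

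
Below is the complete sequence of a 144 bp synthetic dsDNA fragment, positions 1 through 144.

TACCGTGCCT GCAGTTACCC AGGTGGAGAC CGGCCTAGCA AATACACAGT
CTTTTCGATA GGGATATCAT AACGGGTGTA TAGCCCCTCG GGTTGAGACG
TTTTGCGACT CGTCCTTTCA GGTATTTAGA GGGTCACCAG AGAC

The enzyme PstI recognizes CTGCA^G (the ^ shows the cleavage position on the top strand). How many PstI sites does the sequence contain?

CTGCAG occurs starting at position 9.
PstI cuts at 1 site.

1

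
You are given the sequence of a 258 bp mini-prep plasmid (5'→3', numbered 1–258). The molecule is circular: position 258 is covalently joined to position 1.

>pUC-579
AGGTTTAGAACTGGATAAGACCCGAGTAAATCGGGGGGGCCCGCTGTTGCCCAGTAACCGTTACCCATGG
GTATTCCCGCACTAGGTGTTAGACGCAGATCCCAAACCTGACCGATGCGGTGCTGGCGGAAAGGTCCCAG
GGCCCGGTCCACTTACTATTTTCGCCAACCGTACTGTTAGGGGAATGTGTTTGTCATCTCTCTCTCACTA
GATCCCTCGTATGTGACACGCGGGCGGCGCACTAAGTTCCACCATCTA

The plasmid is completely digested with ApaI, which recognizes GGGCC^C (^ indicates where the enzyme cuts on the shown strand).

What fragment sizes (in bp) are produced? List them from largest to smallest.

ApaI sites (GGGCCC) start at positions 37, 140.
ApaI cuts after base 5 of each site (before the last base), so after positions 41, 144.
Circular molecule, 2 cuts → 2 fragments:
  42–144 → 103 bp
  145–258 then 1–41 → 114 + 41 = 155 bp
Sorted largest to smallest: 155, 103 bp.

155, 103 bp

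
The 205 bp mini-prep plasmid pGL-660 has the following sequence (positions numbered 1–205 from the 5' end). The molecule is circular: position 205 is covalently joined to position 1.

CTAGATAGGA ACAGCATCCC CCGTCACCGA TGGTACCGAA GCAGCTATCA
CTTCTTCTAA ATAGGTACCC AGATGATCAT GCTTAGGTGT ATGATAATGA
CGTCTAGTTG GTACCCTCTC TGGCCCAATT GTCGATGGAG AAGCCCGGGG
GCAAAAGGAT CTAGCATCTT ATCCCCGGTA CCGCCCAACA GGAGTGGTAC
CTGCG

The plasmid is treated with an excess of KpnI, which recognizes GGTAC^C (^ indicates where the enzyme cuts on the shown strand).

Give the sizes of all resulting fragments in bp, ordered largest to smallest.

KpnI sites (GGTACC) start at positions 32, 64, 110, 177, 196.
KpnI cuts after base 5 of each site (before the last base), so after positions 36, 68, 114, 181, 200.
Circular molecule, 5 cuts → 5 fragments:
  37–68 → 32 bp
  69–114 → 46 bp
  115–181 → 67 bp
  182–200 → 19 bp
  201–205 then 1–36 → 5 + 36 = 41 bp
Sorted largest to smallest: 67, 46, 41, 32, 19 bp.

67, 46, 41, 32, 19 bp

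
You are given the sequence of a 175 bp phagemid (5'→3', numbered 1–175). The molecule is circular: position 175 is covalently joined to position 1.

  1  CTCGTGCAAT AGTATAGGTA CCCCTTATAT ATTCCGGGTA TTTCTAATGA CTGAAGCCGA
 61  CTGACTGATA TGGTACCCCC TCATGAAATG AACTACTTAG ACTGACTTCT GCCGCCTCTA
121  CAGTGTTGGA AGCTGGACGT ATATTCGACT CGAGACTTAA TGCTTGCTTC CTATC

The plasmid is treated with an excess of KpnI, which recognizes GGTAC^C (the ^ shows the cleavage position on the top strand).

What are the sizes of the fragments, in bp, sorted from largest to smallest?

120, 55 bp

KpnI sites (GGTACC) start at positions 17, 72.
KpnI cuts after base 5 of each site (before the last base), so after positions 21, 76.
Circular molecule, 2 cuts → 2 fragments:
  22–76 → 55 bp
  77–175 then 1–21 → 99 + 21 = 120 bp
Sorted largest to smallest: 120, 55 bp.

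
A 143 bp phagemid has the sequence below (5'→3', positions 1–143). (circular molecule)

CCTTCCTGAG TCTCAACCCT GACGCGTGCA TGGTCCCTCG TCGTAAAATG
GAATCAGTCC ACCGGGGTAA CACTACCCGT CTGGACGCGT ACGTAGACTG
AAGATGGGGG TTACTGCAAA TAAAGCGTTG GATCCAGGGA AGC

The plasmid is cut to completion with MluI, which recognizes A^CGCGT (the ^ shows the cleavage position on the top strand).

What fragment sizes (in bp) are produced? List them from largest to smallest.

80, 63 bp

MluI sites (ACGCGT) start at positions 22, 85.
MluI cuts after the first base of each site, so after positions 22, 85.
Circular molecule, 2 cuts → 2 fragments:
  23–85 → 63 bp
  86–143 then 1–22 → 58 + 22 = 80 bp
Sorted largest to smallest: 80, 63 bp.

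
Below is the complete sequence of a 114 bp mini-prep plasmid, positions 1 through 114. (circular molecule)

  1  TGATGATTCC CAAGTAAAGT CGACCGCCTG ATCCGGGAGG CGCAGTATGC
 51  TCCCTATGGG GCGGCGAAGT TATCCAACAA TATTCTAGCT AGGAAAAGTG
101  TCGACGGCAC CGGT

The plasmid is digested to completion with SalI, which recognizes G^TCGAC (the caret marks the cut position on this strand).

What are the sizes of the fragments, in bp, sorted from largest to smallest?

SalI sites (GTCGAC) start at positions 19, 100.
SalI cuts after the first base of each site, so after positions 19, 100.
Circular molecule, 2 cuts → 2 fragments:
  20–100 → 81 bp
  101–114 then 1–19 → 14 + 19 = 33 bp
Sorted largest to smallest: 81, 33 bp.

81, 33 bp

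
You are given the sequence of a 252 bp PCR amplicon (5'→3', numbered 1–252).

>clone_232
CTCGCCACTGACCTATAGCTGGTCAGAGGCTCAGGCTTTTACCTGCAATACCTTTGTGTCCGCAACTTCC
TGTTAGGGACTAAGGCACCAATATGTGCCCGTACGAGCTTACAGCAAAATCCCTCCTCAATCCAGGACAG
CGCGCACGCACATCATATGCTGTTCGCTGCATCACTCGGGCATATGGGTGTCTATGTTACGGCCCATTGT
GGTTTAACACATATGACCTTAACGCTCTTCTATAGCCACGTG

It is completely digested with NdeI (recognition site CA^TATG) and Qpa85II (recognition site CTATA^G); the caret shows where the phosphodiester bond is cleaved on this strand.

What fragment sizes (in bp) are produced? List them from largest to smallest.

138, 39, 27, 23, 17, 8 bp

NdeI sites (CATATG) start at positions 154, 181, 220.
NdeI cuts after base 2 of each site, so after positions 155, 182, 221.
Qpa85II sites (CTATAG) start at positions 13, 240.
Qpa85II cuts after base 5 of each site (before the last base), so after positions 17, 244.
Combined cut positions: 17, 155, 182, 221, 244.
Linear molecule, 5 cuts → 6 fragments:
  1–17 → 17 bp
  18–155 → 138 bp
  156–182 → 27 bp
  183–221 → 39 bp
  222–244 → 23 bp
  245–252 → 8 bp
Sorted largest to smallest: 138, 39, 27, 23, 17, 8 bp.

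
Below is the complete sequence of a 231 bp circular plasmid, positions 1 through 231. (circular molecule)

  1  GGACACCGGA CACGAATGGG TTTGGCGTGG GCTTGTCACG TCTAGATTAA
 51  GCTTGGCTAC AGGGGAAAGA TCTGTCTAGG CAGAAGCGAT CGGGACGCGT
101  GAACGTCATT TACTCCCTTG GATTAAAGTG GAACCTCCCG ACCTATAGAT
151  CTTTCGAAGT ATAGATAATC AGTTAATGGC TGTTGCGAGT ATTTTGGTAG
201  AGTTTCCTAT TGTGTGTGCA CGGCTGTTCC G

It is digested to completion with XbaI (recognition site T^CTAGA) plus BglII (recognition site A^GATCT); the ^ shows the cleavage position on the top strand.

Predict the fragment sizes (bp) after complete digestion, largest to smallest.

125, 79, 27 bp

The XbaI site (TCTAGA) starts at position 41.
XbaI cuts after the first base of each site, so after position 41.
BglII sites (AGATCT) start at positions 68, 147.
BglII cuts after the first base of each site, so after positions 68, 147.
Combined cut positions: 41, 68, 147.
Circular molecule, 3 cuts → 3 fragments:
  42–68 → 27 bp
  69–147 → 79 bp
  148–231 then 1–41 → 84 + 41 = 125 bp
Sorted largest to smallest: 125, 79, 27 bp.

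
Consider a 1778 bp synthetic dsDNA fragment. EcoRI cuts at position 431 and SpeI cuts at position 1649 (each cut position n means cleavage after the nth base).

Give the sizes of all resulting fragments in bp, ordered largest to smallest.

1218, 431, 129 bp

Combined cut positions (sorted): 431, 1649.
Linear molecule, 2 cuts → 3 fragments:
  431 − 0 = 431 bp
  1649 − 431 = 1218 bp
  1778 − 1649 = 129 bp
Sorted largest to smallest: 1218, 431, 129 bp.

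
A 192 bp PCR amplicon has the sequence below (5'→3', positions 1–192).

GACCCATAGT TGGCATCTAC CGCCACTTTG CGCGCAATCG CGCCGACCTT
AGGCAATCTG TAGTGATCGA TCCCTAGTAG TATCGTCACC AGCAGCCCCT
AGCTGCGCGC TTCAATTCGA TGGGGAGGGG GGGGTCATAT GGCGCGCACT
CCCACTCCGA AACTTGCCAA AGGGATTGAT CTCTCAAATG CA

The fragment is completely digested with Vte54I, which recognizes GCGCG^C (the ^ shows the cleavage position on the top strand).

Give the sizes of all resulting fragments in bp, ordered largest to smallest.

75, 46, 37, 34 bp

Vte54I sites (GCGCGC) start at positions 30, 105, 142.
Vte54I cuts after base 5 of each site (before the last base), so after positions 34, 109, 146.
Linear molecule, 3 cuts → 4 fragments:
  1–34 → 34 bp
  35–109 → 75 bp
  110–146 → 37 bp
  147–192 → 46 bp
Sorted largest to smallest: 75, 46, 37, 34 bp.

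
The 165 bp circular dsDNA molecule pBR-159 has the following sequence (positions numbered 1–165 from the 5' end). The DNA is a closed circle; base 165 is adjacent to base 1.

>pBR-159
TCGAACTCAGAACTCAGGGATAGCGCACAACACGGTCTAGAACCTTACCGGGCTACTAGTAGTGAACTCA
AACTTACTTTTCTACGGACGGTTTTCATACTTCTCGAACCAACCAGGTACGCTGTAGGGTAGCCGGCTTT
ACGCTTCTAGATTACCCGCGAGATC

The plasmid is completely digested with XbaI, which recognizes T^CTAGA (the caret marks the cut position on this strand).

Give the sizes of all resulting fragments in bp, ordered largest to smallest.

110, 55 bp

XbaI sites (TCTAGA) start at positions 36, 146.
XbaI cuts after the first base of each site, so after positions 36, 146.
Circular molecule, 2 cuts → 2 fragments:
  37–146 → 110 bp
  147–165 then 1–36 → 19 + 36 = 55 bp
Sorted largest to smallest: 110, 55 bp.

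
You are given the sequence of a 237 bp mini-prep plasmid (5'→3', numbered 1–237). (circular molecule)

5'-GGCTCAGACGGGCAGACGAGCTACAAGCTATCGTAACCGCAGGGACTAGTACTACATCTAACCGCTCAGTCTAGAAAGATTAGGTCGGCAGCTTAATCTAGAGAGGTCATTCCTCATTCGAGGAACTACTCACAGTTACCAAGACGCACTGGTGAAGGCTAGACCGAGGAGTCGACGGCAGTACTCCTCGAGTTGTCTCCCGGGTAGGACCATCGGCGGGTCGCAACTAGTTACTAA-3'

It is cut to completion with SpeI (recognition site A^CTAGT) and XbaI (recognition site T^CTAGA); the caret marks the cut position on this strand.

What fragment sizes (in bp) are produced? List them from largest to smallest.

129, 56, 27, 25 bp

SpeI sites (ACTAGT) start at positions 45, 226.
SpeI cuts after the first base of each site, so after positions 45, 226.
XbaI sites (TCTAGA) start at positions 70, 97.
XbaI cuts after the first base of each site, so after positions 70, 97.
Combined cut positions: 45, 70, 97, 226.
Circular molecule, 4 cuts → 4 fragments:
  46–70 → 25 bp
  71–97 → 27 bp
  98–226 → 129 bp
  227–237 then 1–45 → 11 + 45 = 56 bp
Sorted largest to smallest: 129, 56, 27, 25 bp.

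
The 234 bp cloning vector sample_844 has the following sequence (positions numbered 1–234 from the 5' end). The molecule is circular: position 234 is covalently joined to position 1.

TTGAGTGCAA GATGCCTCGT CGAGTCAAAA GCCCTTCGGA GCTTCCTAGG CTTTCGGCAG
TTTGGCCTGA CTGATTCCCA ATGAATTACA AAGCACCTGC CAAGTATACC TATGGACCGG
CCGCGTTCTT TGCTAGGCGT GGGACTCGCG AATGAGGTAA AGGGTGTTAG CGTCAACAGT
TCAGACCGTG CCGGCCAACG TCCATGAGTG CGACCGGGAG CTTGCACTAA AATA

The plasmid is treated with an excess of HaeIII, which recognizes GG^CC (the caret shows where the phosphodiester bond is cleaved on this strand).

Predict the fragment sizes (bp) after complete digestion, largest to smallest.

105, 74, 55 bp

HaeIII sites (GGCC) start at positions 64, 119, 193.
HaeIII cuts after base 2 of each site, so after positions 65, 120, 194.
Circular molecule, 3 cuts → 3 fragments:
  66–120 → 55 bp
  121–194 → 74 bp
  195–234 then 1–65 → 40 + 65 = 105 bp
Sorted largest to smallest: 105, 74, 55 bp.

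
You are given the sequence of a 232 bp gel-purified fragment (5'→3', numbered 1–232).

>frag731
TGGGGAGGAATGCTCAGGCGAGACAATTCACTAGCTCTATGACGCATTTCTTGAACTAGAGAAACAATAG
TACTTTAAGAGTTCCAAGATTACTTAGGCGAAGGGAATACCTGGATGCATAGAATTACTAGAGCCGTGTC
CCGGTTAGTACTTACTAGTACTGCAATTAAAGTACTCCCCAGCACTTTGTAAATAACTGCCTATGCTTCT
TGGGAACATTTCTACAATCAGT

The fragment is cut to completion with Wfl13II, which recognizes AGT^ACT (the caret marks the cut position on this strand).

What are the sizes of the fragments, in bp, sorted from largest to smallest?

78, 71, 59, 14, 10 bp

Wfl13II sites (AGTACT) start at positions 69, 147, 157, 171.
Wfl13II cuts after base 3 of each site, so after positions 71, 149, 159, 173.
Linear molecule, 4 cuts → 5 fragments:
  1–71 → 71 bp
  72–149 → 78 bp
  150–159 → 10 bp
  160–173 → 14 bp
  174–232 → 59 bp
Sorted largest to smallest: 78, 71, 59, 14, 10 bp.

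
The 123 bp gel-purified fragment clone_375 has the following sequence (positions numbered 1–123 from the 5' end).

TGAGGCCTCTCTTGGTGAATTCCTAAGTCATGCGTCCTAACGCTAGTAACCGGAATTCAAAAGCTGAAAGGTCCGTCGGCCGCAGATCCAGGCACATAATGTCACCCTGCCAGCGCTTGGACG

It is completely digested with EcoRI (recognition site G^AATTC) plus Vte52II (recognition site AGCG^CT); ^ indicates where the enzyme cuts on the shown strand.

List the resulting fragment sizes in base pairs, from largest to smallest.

EcoRI sites (GAATTC) start at positions 17, 53.
EcoRI cuts after the first base of each site, so after positions 17, 53.
The Vte52II site (AGCGCT) starts at position 112.
Vte52II cuts after base 4 of each site, so after position 115.
Combined cut positions: 17, 53, 115.
Linear molecule, 3 cuts → 4 fragments:
  1–17 → 17 bp
  18–53 → 36 bp
  54–115 → 62 bp
  116–123 → 8 bp
Sorted largest to smallest: 62, 36, 17, 8 bp.

62, 36, 17, 8 bp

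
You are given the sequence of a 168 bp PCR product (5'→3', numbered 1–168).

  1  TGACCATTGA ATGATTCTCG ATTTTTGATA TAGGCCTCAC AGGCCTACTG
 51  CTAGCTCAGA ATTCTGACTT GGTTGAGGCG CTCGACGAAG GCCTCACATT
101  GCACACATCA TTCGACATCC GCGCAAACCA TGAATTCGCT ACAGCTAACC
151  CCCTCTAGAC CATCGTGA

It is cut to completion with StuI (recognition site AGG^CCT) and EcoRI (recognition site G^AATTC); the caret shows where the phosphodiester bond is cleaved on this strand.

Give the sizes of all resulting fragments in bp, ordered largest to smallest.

41, 36, 34, 32, 16, 9 bp

StuI sites (AGGCCT) start at positions 32, 41, 89.
StuI cuts after base 3 of each site, so after positions 34, 43, 91.
EcoRI sites (GAATTC) start at positions 59, 132.
EcoRI cuts after the first base of each site, so after positions 59, 132.
Combined cut positions: 34, 43, 59, 91, 132.
Linear molecule, 5 cuts → 6 fragments:
  1–34 → 34 bp
  35–43 → 9 bp
  44–59 → 16 bp
  60–91 → 32 bp
  92–132 → 41 bp
  133–168 → 36 bp
Sorted largest to smallest: 41, 36, 34, 32, 16, 9 bp.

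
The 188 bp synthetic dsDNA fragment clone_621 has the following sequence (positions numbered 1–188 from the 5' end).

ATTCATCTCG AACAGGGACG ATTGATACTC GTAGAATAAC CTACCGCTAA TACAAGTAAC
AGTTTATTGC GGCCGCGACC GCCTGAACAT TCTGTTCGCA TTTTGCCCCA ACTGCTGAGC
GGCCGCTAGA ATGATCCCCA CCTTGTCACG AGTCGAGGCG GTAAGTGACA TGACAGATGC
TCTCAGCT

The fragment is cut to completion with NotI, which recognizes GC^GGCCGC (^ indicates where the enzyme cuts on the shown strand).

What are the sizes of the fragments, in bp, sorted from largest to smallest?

70, 68, 50 bp

NotI sites (GCGGCCGC) start at positions 69, 119.
NotI cuts after base 2 of each site, so after positions 70, 120.
Linear molecule, 2 cuts → 3 fragments:
  1–70 → 70 bp
  71–120 → 50 bp
  121–188 → 68 bp
Sorted largest to smallest: 70, 68, 50 bp.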